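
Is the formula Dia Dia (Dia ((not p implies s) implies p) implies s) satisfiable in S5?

1. Dia Dia (Dia ((not p implies s) implies p) implies s), 0
2. Dia (Dia ((not p implies s) implies p) implies s), 1   [Dia-rule on 1: fresh world 1, 0R1]
3. Dia ((not p implies s) implies p) implies s, 2   [Dia-rule on 2: fresh world 2, 1R2]
4. s, 2   [implies-rule on 3 (branches; this branch)]
Accessibility: 0R0, 0R1, 0R2, 1R0, 1R1, 1R2, 2R0, 2R1, 2R2

Satisfiable (open branch found)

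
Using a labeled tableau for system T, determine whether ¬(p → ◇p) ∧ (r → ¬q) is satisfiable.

Unsatisfiable

1. ¬(p → ◇p) ∧ (r → ¬q), 0
2. ¬(p → ◇p), 0
3. r → ¬q, 0
4. p, 0
5. ¬◇p, 0
6. ¬p, 0
Accessibility: 0R0
Branch closes: p and ¬p both at 0.
(One branch shown.) All branches close.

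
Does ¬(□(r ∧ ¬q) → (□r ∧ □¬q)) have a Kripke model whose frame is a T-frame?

No, unsatisfiable

1. ¬(□(r ∧ ¬q) → (□r ∧ □¬q)), 0
2. □(r ∧ ¬q), 0
3. ¬(□r ∧ □¬q), 0
4. r ∧ ¬q, 0
5. r, 0
6. ¬q, 0
7. ¬□¬q, 0
8. q, 1
9. r ∧ ¬q, 1
10. r, 1
11. ¬q, 1
Accessibility: 0R0, 0R1, 1R1
Branch closes: q and ¬q both at 1.
All branches of the tableau close; one closing branch shown above.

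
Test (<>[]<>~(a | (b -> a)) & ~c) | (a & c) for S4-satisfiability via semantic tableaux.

Satisfiable

1. (<>[]<>~(a | (b -> a)) & ~c) | (a & c), w0
2. a & c, w0
3. a, w0
4. c, w0
Accessibility: w0Rw0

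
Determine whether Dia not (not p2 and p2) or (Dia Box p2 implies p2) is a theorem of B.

Valid

Tableau for the negation not (Dia not (not p2 and p2) or (Dia Box p2 implies p2)):
1. not (Dia not (not p2 and p2) or (Dia Box p2 implies p2)), w0
2. not Dia not (not p2 and p2), w0   [neg-or-rule on 1]
3. not (Dia Box p2 implies p2), w0   [neg-or-rule on 1]
4. Dia Box p2, w0   [neg-implies-rule on 3]
5. not p2, w0   [neg-implies-rule on 3]
6. not p2 and p2, w0   [neg-Dia-rule on 2 via w0Rw0]
7. p2, w0   [and-rule on 6]
Accessibility: w0Rw0
Branch closes: p2 and not p2 both at w0.
Every branch of the negation's tableau closes; the branch above is one of them.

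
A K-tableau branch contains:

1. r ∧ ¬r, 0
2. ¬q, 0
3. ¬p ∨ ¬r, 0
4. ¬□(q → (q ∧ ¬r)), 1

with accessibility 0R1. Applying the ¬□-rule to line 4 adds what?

a fresh world 2 with 1R2, and ¬(q → (q ∧ ¬r)) at 2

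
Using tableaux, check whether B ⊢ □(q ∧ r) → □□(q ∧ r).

Invalid (countermodel exists)

Tableau for the negation ¬(□(q ∧ r) → □□(q ∧ r)):
1. ¬(□(q ∧ r) → □□(q ∧ r)), u
2. □(q ∧ r), u
3. ¬□□(q ∧ r), u
4. q ∧ r, u
5. q, u
6. r, u
7. ¬□(q ∧ r), v
8. q ∧ r, v
9. q, v
10. r, v
11. ¬(q ∧ r), w
12. ¬r, w
Accessibility: uRu, uRv, vRu, vRv, vRw, wRv, wRw
The negation has an open branch (countermodel exists).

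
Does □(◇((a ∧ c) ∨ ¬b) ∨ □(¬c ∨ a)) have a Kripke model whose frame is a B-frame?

1. □(◇((a ∧ c) ∨ ¬b) ∨ □(¬c ∨ a)), w0
2. ◇((a ∧ c) ∨ ¬b) ∨ □(¬c ∨ a), w0   [□-rule on 1 via w0Rw0]
3. □(¬c ∨ a), w0   [∨-rule on 2 (branches; this branch)]
4. ¬c ∨ a, w0   [□-rule on 3 via w0Rw0]
5. a, w0   [∨-rule on 4 (branches; this branch)]
Accessibility: w0Rw0

Satisfiable (open branch found)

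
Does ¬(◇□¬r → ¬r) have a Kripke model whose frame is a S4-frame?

Yes, satisfiable

1. ¬(◇□¬r → ¬r), u
2. ◇□¬r, u
3. r, u
4. □¬r, v
5. ¬r, v
Accessibility: uRu, uRv, vRv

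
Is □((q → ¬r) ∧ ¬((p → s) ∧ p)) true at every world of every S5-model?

Not valid

Tableau for the negation ¬□((q → ¬r) ∧ ¬((p → s) ∧ p)):
1. ¬□((q → ¬r) ∧ ¬((p → s) ∧ p)), w0
2. ¬((q → ¬r) ∧ ¬((p → s) ∧ p)), w1   [¬□-rule on 1: fresh world w1, w0Rw1]
3. (p → s) ∧ p, w1   [¬∧-rule on 2 (branches; this branch)]
4. p → s, w1   [∧-rule on 3]
5. p, w1   [∧-rule on 3]
6. s, w1   [→-rule on 4 (branches; this branch)]
Accessibility: w0Rw0, w0Rw1, w1Rw0, w1Rw1
The negation has an open branch (countermodel exists).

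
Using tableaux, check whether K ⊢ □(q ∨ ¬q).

Tableau for the negation ¬□(q ∨ ¬q):
1. ¬□(q ∨ ¬q), w0
2. ¬(q ∨ ¬q), w1
3. ¬q, w1
4. q, w1
Accessibility: w0Rw1
Branch closes: q and ¬q both at w1.
All branches of the negation close; one closing branch shown above.

Valid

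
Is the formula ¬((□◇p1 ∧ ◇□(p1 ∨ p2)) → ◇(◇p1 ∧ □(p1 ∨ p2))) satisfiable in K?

1. ¬((□◇p1 ∧ ◇□(p1 ∨ p2)) → ◇(◇p1 ∧ □(p1 ∨ p2))), w0
2. □◇p1 ∧ ◇□(p1 ∨ p2), w0   [¬→-rule on 1]
3. ¬◇(◇p1 ∧ □(p1 ∨ p2)), w0   [¬→-rule on 1]
4. □◇p1, w0   [∧-rule on 2]
5. ◇□(p1 ∨ p2), w0   [∧-rule on 2]
6. □(p1 ∨ p2), w1   [◇-rule on 5: fresh world w1, w0Rw1]
7. ¬(◇p1 ∧ □(p1 ∨ p2)), w1   [¬◇-rule on 3 via w0Rw1]
8. ◇p1, w1   [□-rule on 4 via w0Rw1]
9. ¬□(p1 ∨ p2), w1   [¬∧-rule on 7 (branches; this branch)]
10. p1, w2   [◇-rule on 8: fresh world w2, w1Rw2]
11. p1 ∨ p2, w2   [□-rule on 6 via w1Rw2]
12. p2, w2   [∨-rule on 11 (branches; this branch)]
13. ¬(p1 ∨ p2), w3   [¬□-rule on 9: fresh world w3, w1Rw3]
14. ¬p1, w3   [¬∨-rule on 13]
15. ¬p2, w3   [¬∨-rule on 13]
16. p1 ∨ p2, w3   [□-rule on 6 via w1Rw3]
17. p2, w3   [∨-rule on 16 (branches; this branch)]
Accessibility: w0Rw1, w1Rw2, w1Rw3
Branch closes: p2 and ¬p2 both at w3.
(One branch shown.) All branches close.

Unsatisfiable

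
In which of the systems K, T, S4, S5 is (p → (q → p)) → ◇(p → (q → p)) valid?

T, S4, S5

K-tableau for the negation ¬((p → (q → p)) → ◇(p → (q → p))):
1. ¬((p → (q → p)) → ◇(p → (q → p))), w0
2. p → (q → p), w0
3. ¬◇(p → (q → p)), w0
4. q → p, w0
5. p, w0
Complete open branch: countermodel on a K-frame, so not valid in K.
T-tableau for the negation ¬((p → (q → p)) → ◇(p → (q → p))):
1. ¬((p → (q → p)) → ◇(p → (q → p))), w0
2. p → (q → p), w0
3. ¬◇(p → (q → p)), w0
4. ¬(p → (q → p)), w0
5. p, w0
6. ¬(q → p), w0
7. q, w0
8. ¬p, w0
Accessibility: w0Rw0
Branch closes: p and ¬p both at w0.
Every branch closes (one shown): valid in T, hence also in S4, S5 (every theorem of T is a theorem of S4 and S5).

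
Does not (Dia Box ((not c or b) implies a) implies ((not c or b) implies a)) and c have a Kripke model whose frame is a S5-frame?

No, unsatisfiable

1. not (Dia Box ((not c or b) implies a) implies ((not c or b) implies a)) and c, 0
2. not (Dia Box ((not c or b) implies a) implies ((not c or b) implies a)), 0   [and-rule on 1]
3. c, 0   [and-rule on 1]
4. Dia Box ((not c or b) implies a), 0   [neg-implies-rule on 2]
5. not ((not c or b) implies a), 0   [neg-implies-rule on 2]
6. not c or b, 0   [neg-implies-rule on 5]
7. not a, 0   [neg-implies-rule on 5]
8. b, 0   [or-rule on 6 (branches; this branch)]
9. Box ((not c or b) implies a), 1   [Dia-rule on 4: fresh world 1, 0R1]
10. (not c or b) implies a, 0   [Box-rule on 9 via 1R0]
11. (not c or b) implies a, 1   [Box-rule on 9 via 1R1]
12. not (not c or b), 0   [implies-rule on 10 (branches; this branch)]
13. not b, 0   [neg-or-rule on 12]
Accessibility: 0R0, 0R1, 1R0, 1R1
Branch closes: b and not b both at 0.
All branches of the tableau close; one closing branch shown above.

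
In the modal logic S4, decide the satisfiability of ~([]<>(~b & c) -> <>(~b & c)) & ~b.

1. ~([]<>(~b & c) -> <>(~b & c)) & ~b, w0
2. ~([]<>(~b & c) -> <>(~b & c)), w0   [&-rule on 1]
3. ~b, w0   [&-rule on 1]
4. []<>(~b & c), w0   [~->-rule on 2]
5. ~<>(~b & c), w0   [~->-rule on 2]
6. <>(~b & c), w0   [[]-rule on 4 via w0Rw0]
7. ~(~b & c), w0   [~<>-rule on 5 via w0Rw0]
8. ~c, w0   [~&-rule on 7 (branches; this branch)]
9. ~b & c, w1   [<>-rule on 6: fresh world w1, w0Rw1]
10. ~b, w1   [&-rule on 9]
11. c, w1   [&-rule on 9]
12. <>(~b & c), w1   [[]-rule on 4 via w0Rw1]
13. ~(~b & c), w1   [~<>-rule on 5 via w0Rw1]
14. ~c, w1   [~&-rule on 13 (branches; this branch)]
Accessibility: w0Rw0, w0Rw1, w1Rw1
Branch closes: c and ~c both at w1.
All branches of the tableau close; one closing branch shown above.

Unsatisfiable (every branch closes)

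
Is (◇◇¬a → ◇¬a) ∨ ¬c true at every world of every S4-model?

Tableau for the negation ¬((◇◇¬a → ◇¬a) ∨ ¬c):
1. ¬((◇◇¬a → ◇¬a) ∨ ¬c), 0
2. ¬(◇◇¬a → ◇¬a), 0
3. c, 0
4. ◇◇¬a, 0
5. ¬◇¬a, 0
6. a, 0
7. ◇¬a, 1
8. a, 1
9. ¬a, 2
10. a, 2
Accessibility: 0R0, 0R1, 0R2, 1R1, 1R2, 2R2
Branch closes: a and ¬a both at 2.
Every branch of the negation's tableau closes; the branch above is one of them.

Valid in S4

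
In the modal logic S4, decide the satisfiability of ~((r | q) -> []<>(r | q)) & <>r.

Yes, satisfiable

1. ~((r | q) -> []<>(r | q)) & <>r, 0
2. ~((r | q) -> []<>(r | q)), 0
3. <>r, 0
4. r | q, 0
5. ~[]<>(r | q), 0
6. q, 0
7. r, 1
8. ~<>(r | q), 2
9. ~(r | q), 2
10. ~r, 2
11. ~q, 2
Accessibility: 0R0, 0R1, 0R2, 1R1, 2R2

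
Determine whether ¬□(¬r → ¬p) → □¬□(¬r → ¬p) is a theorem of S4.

Tableau for the negation ¬(¬□(¬r → ¬p) → □¬□(¬r → ¬p)):
1. ¬(¬□(¬r → ¬p) → □¬□(¬r → ¬p)), w0
2. ¬□(¬r → ¬p), w0
3. ¬□¬□(¬r → ¬p), w0
4. ¬(¬r → ¬p), w1
5. ¬r, w1
6. p, w1
7. □(¬r → ¬p), w2
8. ¬r → ¬p, w2
9. ¬p, w2
Accessibility: w0Rw0, w0Rw1, w0Rw2, w1Rw1, w2Rw2
The negation has an open branch (countermodel exists).

Not valid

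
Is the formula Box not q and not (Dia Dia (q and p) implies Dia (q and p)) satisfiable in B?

1. Box not q and not (Dia Dia (q and p) implies Dia (q and p)), 0
2. Box not q, 0   [and-rule on 1]
3. not (Dia Dia (q and p) implies Dia (q and p)), 0   [and-rule on 1]
4. Dia Dia (q and p), 0   [neg-implies-rule on 3]
5. not Dia (q and p), 0   [neg-implies-rule on 3]
6. not q, 0   [Box-rule on 2 via 0R0]
7. not (q and p), 0   [neg-Dia-rule on 5 via 0R0]
8. not p, 0   [neg-and-rule on 7 (branches; this branch)]
9. Dia (q and p), 1   [Dia-rule on 4: fresh world 1, 0R1]
10. not q, 1   [Box-rule on 2 via 0R1]
11. not (q and p), 1   [neg-Dia-rule on 5 via 0R1]
12. not p, 1   [neg-and-rule on 11 (branches; this branch)]
13. q and p, 2   [Dia-rule on 9: fresh world 2, 1R2]
14. q, 2   [and-rule on 13]
15. p, 2   [and-rule on 13]
Accessibility: 0R0, 0R1, 1R0, 1R1, 1R2, 2R1, 2R2

Satisfiable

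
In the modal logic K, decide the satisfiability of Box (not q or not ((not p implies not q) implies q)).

1. Box (not q or not ((not p implies not q) implies q)), 0

Satisfiable (open branch found)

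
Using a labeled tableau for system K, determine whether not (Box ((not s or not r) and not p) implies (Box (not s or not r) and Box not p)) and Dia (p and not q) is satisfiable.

1. not (Box ((not s or not r) and not p) implies (Box (not s or not r) and Box not p)) and Dia (p and not q), 0
2. not (Box ((not s or not r) and not p) implies (Box (not s or not r) and Box not p)), 0   [and-rule on 1]
3. Dia (p and not q), 0   [and-rule on 1]
4. Box ((not s or not r) and not p), 0   [neg-implies-rule on 2]
5. not (Box (not s or not r) and Box not p), 0   [neg-implies-rule on 2]
6. not Box not p, 0   [neg-and-rule on 5 (branches; this branch)]
7. p and not q, 1   [Dia-rule on 3: fresh world 1, 0R1]
8. p, 1   [and-rule on 7]
9. not q, 1   [and-rule on 7]
10. (not s or not r) and not p, 1   [Box-rule on 4 via 0R1]
11. not s or not r, 1   [and-rule on 10]
12. not p, 1   [and-rule on 10]
Accessibility: 0R1
Branch closes: p and not p both at 1.
Every branch closes; the branch above is one of them.

Unsatisfiable (every branch closes)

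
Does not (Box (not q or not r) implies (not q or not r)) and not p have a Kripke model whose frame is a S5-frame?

Unsatisfiable

1. not (Box (not q or not r) implies (not q or not r)) and not p, 0
2. not (Box (not q or not r) implies (not q or not r)), 0
3. not p, 0
4. Box (not q or not r), 0
5. not (not q or not r), 0
6. q, 0
7. r, 0
8. not q or not r, 0
9. not r, 0
Accessibility: 0R0
Branch closes: r and not r both at 0.
(One branch shown.) All branches close.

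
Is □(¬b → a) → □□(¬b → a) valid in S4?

Tableau for the negation ¬(□(¬b → a) → □□(¬b → a)):
1. ¬(□(¬b → a) → □□(¬b → a)), u
2. □(¬b → a), u   [¬→-rule on 1]
3. ¬□□(¬b → a), u   [¬→-rule on 1]
4. ¬b → a, u   [□-rule on 2 via uRu]
5. a, u   [→-rule on 4 (branches; this branch)]
6. ¬□(¬b → a), v   [¬□-rule on 3: fresh world v, uRv]
7. ¬b → a, v   [□-rule on 2 via uRv]
8. a, v   [→-rule on 7 (branches; this branch)]
9. ¬(¬b → a), w   [¬□-rule on 6: fresh world w, vRw]
10. ¬b, w   [¬→-rule on 9]
11. ¬a, w   [¬→-rule on 9]
12. ¬b → a, w   [□-rule on 2 via uRw]
13. a, w   [→-rule on 12 (branches; this branch)]
Accessibility: uRu, uRv, uRw, vRv, vRw, wRw
Branch closes: a and ¬a both at w.
All branches of the negation close; one closing branch shown above.

Valid in S4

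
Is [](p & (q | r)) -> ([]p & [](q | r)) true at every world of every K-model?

Tableau for the negation ~([](p & (q | r)) -> ([]p & [](q | r))):
1. ~([](p & (q | r)) -> ([]p & [](q | r))), u
2. [](p & (q | r)), u
3. ~([]p & [](q | r)), u
4. ~[](q | r), u
5. ~(q | r), v
6. ~q, v
7. ~r, v
8. p & (q | r), v
9. p, v
10. q | r, v
11. r, v
Accessibility: uRv
Branch closes: r and ~r both at v.
All branches of the negation close; one closing branch shown above.

Valid in K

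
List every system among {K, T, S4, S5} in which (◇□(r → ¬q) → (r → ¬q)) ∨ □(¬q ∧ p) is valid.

S4-tableau for the negation ¬((◇□(r → ¬q) → (r → ¬q)) ∨ □(¬q ∧ p)):
1. ¬((◇□(r → ¬q) → (r → ¬q)) ∨ □(¬q ∧ p)), 0
2. ¬(◇□(r → ¬q) → (r → ¬q)), 0
3. ¬□(¬q ∧ p), 0
4. ◇□(r → ¬q), 0
5. ¬(r → ¬q), 0
6. r, 0
7. q, 0
8. ¬(¬q ∧ p), 1
9. ¬p, 1
10. □(r → ¬q), 2
11. r → ¬q, 2
12. ¬q, 2
Accessibility: 0R0, 0R1, 0R2, 1R1, 2R2
Complete open branch: countermodel on an S4-frame, so not valid in S4, nor in K, T (the same frame is also a K-frame and a T-frame).
S5-tableau for the negation ¬((◇□(r → ¬q) → (r → ¬q)) ∨ □(¬q ∧ p)):
1. ¬((◇□(r → ¬q) → (r → ¬q)) ∨ □(¬q ∧ p)), 0
2. ¬(◇□(r → ¬q) → (r → ¬q)), 0
3. ¬□(¬q ∧ p), 0
4. ◇□(r → ¬q), 0
5. ¬(r → ¬q), 0
6. r, 0
7. q, 0
8. ¬(¬q ∧ p), 1
9. ¬p, 1
10. □(r → ¬q), 2
11. r → ¬q, 0
12. r → ¬q, 1
13. r → ¬q, 2
14. ¬q, 0
Accessibility: 0R0, 0R1, 0R2, 1R0, 1R1, 1R2, 2R0, 2R1, 2R2
Branch closes: q and ¬q both at 0.
Every branch closes (one shown): valid in S5.

S5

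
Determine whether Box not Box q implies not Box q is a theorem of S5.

Tableau for the negation not (Box not Box q implies not Box q):
1. not (Box not Box q implies not Box q), 0
2. Box not Box q, 0   [neg-implies-rule on 1]
3. Box q, 0   [neg-implies-rule on 1]
4. not Box q, 0   [Box-rule on 2 via 0R0]
5. q, 0   [Box-rule on 3 via 0R0]
6. not q, 1   [neg-Box-rule on 4: fresh world 1, 0R1]
7. not Box q, 1   [Box-rule on 2 via 0R1]
8. q, 1   [Box-rule on 3 via 0R1]
Accessibility: 0R0, 0R1, 1R0, 1R1
Branch closes: q and not q both at 1.
Every branch of the negation's tableau closes; the branch above is one of them.

Yes, valid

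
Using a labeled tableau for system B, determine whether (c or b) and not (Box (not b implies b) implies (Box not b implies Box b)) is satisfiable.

Unsatisfiable (every branch closes)

1. (c or b) and not (Box (not b implies b) implies (Box not b implies Box b)), u
2. c or b, u   [and-rule on 1]
3. not (Box (not b implies b) implies (Box not b implies Box b)), u   [and-rule on 1]
4. Box (not b implies b), u   [neg-implies-rule on 3]
5. not (Box not b implies Box b), u   [neg-implies-rule on 3]
6. Box not b, u   [neg-implies-rule on 5]
7. not Box b, u   [neg-implies-rule on 5]
8. not b implies b, u   [Box-rule on 4 via uRu]
9. not b, u   [Box-rule on 6 via uRu]
10. c, u   [or-rule on 2 (branches; this branch)]
11. b, u   [implies-rule on 8 (branches; this branch)]
Accessibility: uRu
Branch closes: b and not b both at u.
Every branch closes; the branch above is one of them.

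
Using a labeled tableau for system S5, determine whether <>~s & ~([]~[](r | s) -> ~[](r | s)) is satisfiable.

1. <>~s & ~([]~[](r | s) -> ~[](r | s)), 0
2. <>~s, 0
3. ~([]~[](r | s) -> ~[](r | s)), 0
4. []~[](r | s), 0
5. [](r | s), 0
6. ~[](r | s), 0
7. r | s, 0
8. s, 0
9. ~s, 1
10. ~[](r | s), 1
11. r | s, 1
12. r, 1
13. ~(r | s), 2
14. ~r, 2
15. ~s, 2
16. ~[](r | s), 2
17. r | s, 2
18. s, 2
Accessibility: 0R0, 0R1, 0R2, 1R0, 1R1, 1R2, 2R0, 2R1, 2R2
Branch closes: s and ~s both at 2.
Every branch closes; the branch above is one of them.

Unsatisfiable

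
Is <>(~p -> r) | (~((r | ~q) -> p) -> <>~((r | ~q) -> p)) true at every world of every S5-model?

Valid in S5

Tableau for the negation ~(<>(~p -> r) | (~((r | ~q) -> p) -> <>~((r | ~q) -> p))):
1. ~(<>(~p -> r) | (~((r | ~q) -> p) -> <>~((r | ~q) -> p))), w0
2. ~<>(~p -> r), w0
3. ~(~((r | ~q) -> p) -> <>~((r | ~q) -> p)), w0
4. ~((r | ~q) -> p), w0
5. ~<>~((r | ~q) -> p), w0
6. r | ~q, w0
7. ~p, w0
8. ~(~p -> r), w0
9. ~r, w0
10. (r | ~q) -> p, w0
11. ~q, w0
12. ~(r | ~q), w0
13. q, w0
Accessibility: w0Rw0
Branch closes: q and ~q both at w0.
All branches of the negation close; one closing branch shown above.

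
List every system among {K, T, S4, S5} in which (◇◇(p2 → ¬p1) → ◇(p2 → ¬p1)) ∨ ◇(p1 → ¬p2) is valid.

T-tableau for the negation ¬((◇◇(p2 → ¬p1) → ◇(p2 → ¬p1)) ∨ ◇(p1 → ¬p2)):
1. ¬((◇◇(p2 → ¬p1) → ◇(p2 → ¬p1)) ∨ ◇(p1 → ¬p2)), u
2. ¬(◇◇(p2 → ¬p1) → ◇(p2 → ¬p1)), u
3. ¬◇(p1 → ¬p2), u
4. ◇◇(p2 → ¬p1), u
5. ¬◇(p2 → ¬p1), u
6. ¬(p1 → ¬p2), u
7. p1, u
8. p2, u
9. ¬(p2 → ¬p1), u
10. ◇(p2 → ¬p1), v
11. ¬(p1 → ¬p2), v
12. p1, v
13. p2, v
14. ¬(p2 → ¬p1), v
15. p2 → ¬p1, w
16. ¬p1, w
Accessibility: uRu, uRv, vRv, vRw, wRw
Complete open branch: countermodel on a T-frame, so not valid in T, nor in K (the same frame is also a K-frame).
S4-tableau for the negation ¬((◇◇(p2 → ¬p1) → ◇(p2 → ¬p1)) ∨ ◇(p1 → ¬p2)):
1. ¬((◇◇(p2 → ¬p1) → ◇(p2 → ¬p1)) ∨ ◇(p1 → ¬p2)), u
2. ¬(◇◇(p2 → ¬p1) → ◇(p2 → ¬p1)), u
3. ¬◇(p1 → ¬p2), u
4. ◇◇(p2 → ¬p1), u
5. ¬◇(p2 → ¬p1), u
6. ¬(p1 → ¬p2), u
7. p1, u
8. p2, u
9. ¬(p2 → ¬p1), u
10. ◇(p2 → ¬p1), v
11. ¬(p1 → ¬p2), v
12. p1, v
13. p2, v
14. ¬(p2 → ¬p1), v
15. p2 → ¬p1, w
16. ¬(p1 → ¬p2), w
17. p1, w
18. p2, w
19. ¬(p2 → ¬p1), w
20. ¬p1, w
Accessibility: uRu, uRv, uRw, vRv, vRw, wRw
Branch closes: p1 and ¬p1 both at w.
Every branch closes (one shown): valid in S4, hence also in S5 (every theorem of S4 is a theorem of S5).

S4, S5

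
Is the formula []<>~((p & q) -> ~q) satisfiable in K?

1. []<>~((p & q) -> ~q), u

Satisfiable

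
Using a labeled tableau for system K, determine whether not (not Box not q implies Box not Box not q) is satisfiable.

Yes, satisfiable

1. not (not Box not q implies Box not Box not q), u
2. not Box not q, u
3. not Box not Box not q, u
4. q, v
5. Box not q, w
Accessibility: uRv, uRw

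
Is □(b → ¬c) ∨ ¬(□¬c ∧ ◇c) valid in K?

Valid

Tableau for the negation ¬(□(b → ¬c) ∨ ¬(□¬c ∧ ◇c)):
1. ¬(□(b → ¬c) ∨ ¬(□¬c ∧ ◇c)), 0
2. ¬□(b → ¬c), 0
3. □¬c ∧ ◇c, 0
4. □¬c, 0
5. ◇c, 0
6. ¬(b → ¬c), 1
7. b, 1
8. c, 1
9. ¬c, 1
Accessibility: 0R1
Branch closes: c and ¬c both at 1.
All branches of the negation close; one closing branch shown above.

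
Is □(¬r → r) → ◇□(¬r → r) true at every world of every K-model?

Tableau for the negation ¬(□(¬r → r) → ◇□(¬r → r)):
1. ¬(□(¬r → r) → ◇□(¬r → r)), u
2. □(¬r → r), u
3. ¬◇□(¬r → r), u
The negation has an open branch (countermodel exists).

Not valid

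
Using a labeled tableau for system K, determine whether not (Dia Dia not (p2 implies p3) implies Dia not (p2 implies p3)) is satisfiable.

Yes, satisfiable

1. not (Dia Dia not (p2 implies p3) implies Dia not (p2 implies p3)), w0
2. Dia Dia not (p2 implies p3), w0   [neg-implies-rule on 1]
3. not Dia not (p2 implies p3), w0   [neg-implies-rule on 1]
4. Dia not (p2 implies p3), w1   [Dia-rule on 2: fresh world w1, w0Rw1]
5. p2 implies p3, w1   [neg-Dia-rule on 3 via w0Rw1]
6. p3, w1   [implies-rule on 5 (branches; this branch)]
7. not (p2 implies p3), w2   [Dia-rule on 4: fresh world w2, w1Rw2]
8. p2, w2   [neg-implies-rule on 7]
9. not p3, w2   [neg-implies-rule on 7]
Accessibility: w0Rw1, w1Rw2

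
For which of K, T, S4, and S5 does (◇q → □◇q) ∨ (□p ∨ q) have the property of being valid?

S5

S4-tableau for the negation ¬((◇q → □◇q) ∨ (□p ∨ q)):
1. ¬((◇q → □◇q) ∨ (□p ∨ q)), u
2. ¬(◇q → □◇q), u
3. ¬(□p ∨ q), u
4. ◇q, u
5. ¬□◇q, u
6. ¬□p, u
7. ¬q, u
8. q, v
9. ¬◇q, w
10. ¬q, w
11. ¬p, x
Accessibility: uRu, uRv, uRw, uRx, vRv, wRw, xRx
Complete open branch: countermodel on an S4-frame, so not valid in S4, nor in K, T (the same frame is also a K-frame and a T-frame).
S5-tableau for the negation ¬((◇q → □◇q) ∨ (□p ∨ q)):
1. ¬((◇q → □◇q) ∨ (□p ∨ q)), u
2. ¬(◇q → □◇q), u
3. ¬(□p ∨ q), u
4. ◇q, u
5. ¬□◇q, u
6. ¬□p, u
7. ¬q, u
8. q, v
9. ¬◇q, w
10. ¬q, v
Accessibility: uRu, uRv, uRw, vRu, vRv, vRw, wRu, wRv, wRw
Branch closes: q and ¬q both at v.
Every branch closes (one shown): valid in S5.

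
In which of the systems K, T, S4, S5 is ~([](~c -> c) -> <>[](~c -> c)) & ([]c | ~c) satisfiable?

K

K-tableau for the formula:
1. ~([](~c -> c) -> <>[](~c -> c)) & ([]c | ~c), w0
2. ~([](~c -> c) -> <>[](~c -> c)), w0
3. []c | ~c, w0
4. [](~c -> c), w0
5. ~<>[](~c -> c), w0
6. ~c, w0
Complete open branch: satisfiable in K.
T-tableau for the formula:
1. ~([](~c -> c) -> <>[](~c -> c)) & ([]c | ~c), w0
2. ~([](~c -> c) -> <>[](~c -> c)), w0
3. []c | ~c, w0
4. [](~c -> c), w0
5. ~<>[](~c -> c), w0
6. ~c -> c, w0
7. ~[](~c -> c), w0
8. []c, w0
9. c, w0
10. ~(~c -> c), w1
11. ~c, w1
12. ~c -> c, w1
13. ~[](~c -> c), w1
14. c, w1
Accessibility: w0Rw0, w0Rw1, w1Rw1
Branch closes: c and ~c both at w1.
Every branch closes (one shown): unsatisfiable in T, hence also in S4, S5 (every S4/S5-frame is a T-frame).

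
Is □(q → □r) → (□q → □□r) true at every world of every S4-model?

Valid

Tableau for the negation ¬(□(q → □r) → (□q → □□r)):
1. ¬(□(q → □r) → (□q → □□r)), 0
2. □(q → □r), 0   [¬→-rule on 1]
3. ¬(□q → □□r), 0   [¬→-rule on 1]
4. □q, 0   [¬→-rule on 3]
5. ¬□□r, 0   [¬→-rule on 3]
6. q → □r, 0   [□-rule on 2 via 0R0]
7. q, 0   [□-rule on 4 via 0R0]
8. □r, 0   [→-rule on 6 (branches; this branch)]
9. r, 0   [□-rule on 8 via 0R0]
10. ¬□r, 1   [¬□-rule on 5: fresh world 1, 0R1]
11. q → □r, 1   [□-rule on 2 via 0R1]
12. q, 1   [□-rule on 4 via 0R1]
13. r, 1   [□-rule on 8 via 0R1]
14. □r, 1   [→-rule on 11 (branches; this branch)]
15. ¬r, 2   [¬□-rule on 10: fresh world 2, 1R2]
16. q → □r, 2   [□-rule on 2 via 0R2]
17. q, 2   [□-rule on 4 via 0R2]
18. r, 2   [□-rule on 8 via 0R2]
Accessibility: 0R0, 0R1, 0R2, 1R1, 1R2, 2R2
Branch closes: r and ¬r both at 2.
All branches of the negation close; one closing branch shown above.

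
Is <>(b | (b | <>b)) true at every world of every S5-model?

Invalid (countermodel exists)

Tableau for the negation ~<>(b | (b | <>b)):
1. ~<>(b | (b | <>b)), w0
2. ~(b | (b | <>b)), w0
3. ~b, w0
4. ~(b | <>b), w0
5. ~<>b, w0
Accessibility: w0Rw0
The negation has an open branch (countermodel exists).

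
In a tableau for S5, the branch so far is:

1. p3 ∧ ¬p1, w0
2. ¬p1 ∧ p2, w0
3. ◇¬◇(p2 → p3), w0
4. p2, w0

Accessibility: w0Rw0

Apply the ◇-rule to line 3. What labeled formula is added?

a fresh world w1 with w0Rw1, and ¬◇(p2 → p3) at w1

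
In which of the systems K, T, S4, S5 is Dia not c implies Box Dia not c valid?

S5

S5-tableau for the negation not (Dia not c implies Box Dia not c):
1. not (Dia not c implies Box Dia not c), w0
2. Dia not c, w0   [neg-implies-rule on 1]
3. not Box Dia not c, w0   [neg-implies-rule on 1]
4. not c, w1   [Dia-rule on 2: fresh world w1, w0Rw1]
5. not Dia not c, w2   [neg-Box-rule on 3: fresh world w2, w0Rw2]
6. c, w0   [neg-Dia-rule on 5 via w2Rw0]
7. c, w1   [neg-Dia-rule on 5 via w2Rw1]
Accessibility: w0Rw0, w0Rw1, w0Rw2, w1Rw0, w1Rw1, w1Rw2, w2Rw0, w2Rw1, w2Rw2
Branch closes: c and not c both at w1.
Every branch closes (one shown): valid in S5.
S4-tableau for the negation not (Dia not c implies Box Dia not c):
1. not (Dia not c implies Box Dia not c), w0
2. Dia not c, w0   [neg-implies-rule on 1]
3. not Box Dia not c, w0   [neg-implies-rule on 1]
4. not c, w1   [Dia-rule on 2: fresh world w1, w0Rw1]
5. not Dia not c, w2   [neg-Box-rule on 3: fresh world w2, w0Rw2]
6. c, w2   [neg-Dia-rule on 5 via w2Rw2]
Accessibility: w0Rw0, w0Rw1, w0Rw2, w1Rw1, w2Rw2
Complete open branch: countermodel on an S4-frame, so not valid in S4, nor in K, T (the same frame is also a K-frame and a T-frame).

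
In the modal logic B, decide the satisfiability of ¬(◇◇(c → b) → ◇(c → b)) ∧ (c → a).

1. ¬(◇◇(c → b) → ◇(c → b)) ∧ (c → a), u
2. ¬(◇◇(c → b) → ◇(c → b)), u   [∧-rule on 1]
3. c → a, u   [∧-rule on 1]
4. ◇◇(c → b), u   [¬→-rule on 2]
5. ¬◇(c → b), u   [¬→-rule on 2]
6. ¬(c → b), u   [¬◇-rule on 5 via uRu]
7. c, u   [¬→-rule on 6]
8. ¬b, u   [¬→-rule on 6]
9. a, u   [→-rule on 3 (branches; this branch)]
10. ◇(c → b), v   [◇-rule on 4: fresh world v, uRv]
11. ¬(c → b), v   [¬◇-rule on 5 via uRv]
12. c, v   [¬→-rule on 11]
13. ¬b, v   [¬→-rule on 11]
14. c → b, w   [◇-rule on 10: fresh world w, vRw]
15. b, w   [→-rule on 14 (branches; this branch)]
Accessibility: uRu, uRv, vRu, vRv, vRw, wRv, wRw

Yes, satisfiable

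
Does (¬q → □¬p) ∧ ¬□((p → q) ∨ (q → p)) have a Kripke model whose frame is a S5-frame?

No, unsatisfiable

1. (¬q → □¬p) ∧ ¬□((p → q) ∨ (q → p)), w0
2. ¬q → □¬p, w0
3. ¬□((p → q) ∨ (q → p)), w0
4. □¬p, w0
5. ¬p, w0
6. ¬((p → q) ∨ (q → p)), w1
7. ¬(p → q), w1
8. ¬(q → p), w1
9. p, w1
10. ¬q, w1
11. q, w1
12. ¬p, w1
Accessibility: w0Rw0, w0Rw1, w1Rw0, w1Rw1
Branch closes: q and ¬q both at w1.
All branches of the tableau close; one closing branch shown above.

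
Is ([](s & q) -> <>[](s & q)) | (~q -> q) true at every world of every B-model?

Tableau for the negation ~(([](s & q) -> <>[](s & q)) | (~q -> q)):
1. ~(([](s & q) -> <>[](s & q)) | (~q -> q)), 0
2. ~([](s & q) -> <>[](s & q)), 0   [~|-rule on 1]
3. ~(~q -> q), 0   [~|-rule on 1]
4. [](s & q), 0   [~->-rule on 2]
5. ~<>[](s & q), 0   [~->-rule on 2]
6. ~q, 0   [~->-rule on 3]
7. s & q, 0   [[]-rule on 4 via 0R0]
8. s, 0   [&-rule on 7]
9. q, 0   [&-rule on 7]
Accessibility: 0R0
Branch closes: q and ~q both at 0.
Every branch of the negation's tableau closes; the branch above is one of them.

Valid in B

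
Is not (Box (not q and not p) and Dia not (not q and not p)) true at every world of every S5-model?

Valid

Tableau for the negation Box (not q and not p) and Dia not (not q and not p):
1. Box (not q and not p) and Dia not (not q and not p), w0
2. Box (not q and not p), w0
3. Dia not (not q and not p), w0
4. not q and not p, w0
5. not q, w0
6. not p, w0
7. not (not q and not p), w1
8. not q and not p, w1
9. not q, w1
10. not p, w1
11. p, w1
Accessibility: w0Rw0, w0Rw1, w1Rw0, w1Rw1
Branch closes: p and not p both at w1.
All branches of the negation close; one closing branch shown above.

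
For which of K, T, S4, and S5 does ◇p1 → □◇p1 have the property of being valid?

S5-tableau for the negation ¬(◇p1 → □◇p1):
1. ¬(◇p1 → □◇p1), 0
2. ◇p1, 0
3. ¬□◇p1, 0
4. p1, 1
5. ¬◇p1, 2
6. ¬p1, 0
7. ¬p1, 1
Accessibility: 0R0, 0R1, 0R2, 1R0, 1R1, 1R2, 2R0, 2R1, 2R2
Branch closes: p1 and ¬p1 both at 1.
Every branch closes (one shown): valid in S5.
S4-tableau for the negation ¬(◇p1 → □◇p1):
1. ¬(◇p1 → □◇p1), 0
2. ◇p1, 0
3. ¬□◇p1, 0
4. p1, 1
5. ¬◇p1, 2
6. ¬p1, 2
Accessibility: 0R0, 0R1, 0R2, 1R1, 2R2
Complete open branch: countermodel on an S4-frame, so not valid in S4, nor in K, T (the same frame is also a K-frame and a T-frame).

S5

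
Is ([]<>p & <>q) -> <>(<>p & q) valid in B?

Valid in B

Tableau for the negation ~(([]<>p & <>q) -> <>(<>p & q)):
1. ~(([]<>p & <>q) -> <>(<>p & q)), w0
2. []<>p & <>q, w0   [~->-rule on 1]
3. ~<>(<>p & q), w0   [~->-rule on 1]
4. []<>p, w0   [&-rule on 2]
5. <>q, w0   [&-rule on 2]
6. ~(<>p & q), w0   [~<>-rule on 3 via w0Rw0]
7. <>p, w0   [[]-rule on 4 via w0Rw0]
8. ~q, w0   [~&-rule on 6 (branches; this branch)]
9. q, w1   [<>-rule on 5: fresh world w1, w0Rw1]
10. ~(<>p & q), w1   [~<>-rule on 3 via w0Rw1]
11. <>p, w1   [[]-rule on 4 via w0Rw1]
12. ~<>p, w1   [~&-rule on 10 (branches; this branch)]
13. ~p, w0   [~<>-rule on 12 via w1Rw0]
14. ~p, w1   [~<>-rule on 12 via w1Rw1]
15. p, w2   [<>-rule on 7: fresh world w2, w0Rw2]
16. ~(<>p & q), w2   [~<>-rule on 3 via w0Rw2]
17. <>p, w2   [[]-rule on 4 via w0Rw2]
18. ~q, w2   [~&-rule on 16 (branches; this branch)]
19. p, w3   [<>-rule on 11: fresh world w3, w1Rw3]
20. ~p, w3   [~<>-rule on 12 via w1Rw3]
Accessibility: w0Rw0, w0Rw1, w0Rw2, w1Rw0, w1Rw1, w1Rw3, w2Rw0, w2Rw2, w3Rw1, w3Rw3
Branch closes: p and ~p both at w3.
Every branch of the negation's tableau closes; the branch above is one of them.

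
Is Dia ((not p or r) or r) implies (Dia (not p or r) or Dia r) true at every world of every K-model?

Valid in K

Tableau for the negation not (Dia ((not p or r) or r) implies (Dia (not p or r) or Dia r)):
1. not (Dia ((not p or r) or r) implies (Dia (not p or r) or Dia r)), 0
2. Dia ((not p or r) or r), 0
3. not (Dia (not p or r) or Dia r), 0
4. not Dia (not p or r), 0
5. not Dia r, 0
6. (not p or r) or r, 1
7. not (not p or r), 1
8. p, 1
9. not r, 1
10. not p or r, 1
11. r, 1
Accessibility: 0R1
Branch closes: r and not r both at 1.
All branches of the negation close; one closing branch shown above.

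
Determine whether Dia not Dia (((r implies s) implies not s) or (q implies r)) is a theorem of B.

Tableau for the negation not Dia not Dia (((r implies s) implies not s) or (q implies r)):
1. not Dia not Dia (((r implies s) implies not s) or (q implies r)), 0
2. Dia (((r implies s) implies not s) or (q implies r)), 0
3. ((r implies s) implies not s) or (q implies r), 1
4. Dia (((r implies s) implies not s) or (q implies r)), 1
5. q implies r, 1
6. r, 1
7. ((r implies s) implies not s) or (q implies r), 2
8. q implies r, 2
9. r, 2
Accessibility: 0R0, 0R1, 1R0, 1R1, 1R2, 2R1, 2R2
The negation has an open branch (countermodel exists).

Invalid (countermodel exists)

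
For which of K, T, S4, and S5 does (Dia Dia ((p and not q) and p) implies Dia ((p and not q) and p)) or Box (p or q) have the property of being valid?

S4, S5

S4-tableau for the negation not ((Dia Dia ((p and not q) and p) implies Dia ((p and not q) and p)) or Box (p or q)):
1. not ((Dia Dia ((p and not q) and p) implies Dia ((p and not q) and p)) or Box (p or q)), w0
2. not (Dia Dia ((p and not q) and p) implies Dia ((p and not q) and p)), w0   [neg-or-rule on 1]
3. not Box (p or q), w0   [neg-or-rule on 1]
4. Dia Dia ((p and not q) and p), w0   [neg-implies-rule on 2]
5. not Dia ((p and not q) and p), w0   [neg-implies-rule on 2]
6. not ((p and not q) and p), w0   [neg-Dia-rule on 5 via w0Rw0]
7. not (p and not q), w0   [neg-and-rule on 6 (branches; this branch)]
8. q, w0   [neg-and-rule on 7 (branches; this branch)]
9. not (p or q), w1   [neg-Box-rule on 3: fresh world w1, w0Rw1]
10. not p, w1   [neg-or-rule on 9]
11. not q, w1   [neg-or-rule on 9]
12. not ((p and not q) and p), w1   [neg-Dia-rule on 5 via w0Rw1]
13. not (p and not q), w1   [neg-and-rule on 12 (branches; this branch)]
14. Dia ((p and not q) and p), w2   [Dia-rule on 4: fresh world w2, w0Rw2]
15. not ((p and not q) and p), w2   [neg-Dia-rule on 5 via w0Rw2]
16. not (p and not q), w2   [neg-and-rule on 15 (branches; this branch)]
17. q, w2   [neg-and-rule on 16 (branches; this branch)]
18. (p and not q) and p, w3   [Dia-rule on 14: fresh world w3, w2Rw3]
19. p and not q, w3   [and-rule on 18]
20. p, w3   [and-rule on 18]
21. not q, w3   [and-rule on 19]
22. not ((p and not q) and p), w3   [neg-Dia-rule on 5 via w0Rw3]
23. not (p and not q), w3   [neg-and-rule on 22 (branches; this branch)]
24. q, w3   [neg-and-rule on 23 (branches; this branch)]
Accessibility: w0Rw0, w0Rw1, w0Rw2, w0Rw3, w1Rw1, w2Rw2, w2Rw3, w3Rw3
Branch closes: q and not q both at w3.
Every branch closes (one shown): valid in S4, hence also in S5 (every theorem of S4 is a theorem of S5).
T-tableau for the negation not ((Dia Dia ((p and not q) and p) implies Dia ((p and not q) and p)) or Box (p or q)):
1. not ((Dia Dia ((p and not q) and p) implies Dia ((p and not q) and p)) or Box (p or q)), w0
2. not (Dia Dia ((p and not q) and p) implies Dia ((p and not q) and p)), w0   [neg-or-rule on 1]
3. not Box (p or q), w0   [neg-or-rule on 1]
4. Dia Dia ((p and not q) and p), w0   [neg-implies-rule on 2]
5. not Dia ((p and not q) and p), w0   [neg-implies-rule on 2]
6. not ((p and not q) and p), w0   [neg-Dia-rule on 5 via w0Rw0]
7. not p, w0   [neg-and-rule on 6 (branches; this branch)]
8. not (p or q), w1   [neg-Box-rule on 3: fresh world w1, w0Rw1]
9. not p, w1   [neg-or-rule on 8]
10. not q, w1   [neg-or-rule on 8]
11. not ((p and not q) and p), w1   [neg-Dia-rule on 5 via w0Rw1]
12. Dia ((p and not q) and p), w2   [Dia-rule on 4: fresh world w2, w0Rw2]
13. not ((p and not q) and p), w2   [neg-Dia-rule on 5 via w0Rw2]
14. not p, w2   [neg-and-rule on 13 (branches; this branch)]
15. (p and not q) and p, w3   [Dia-rule on 12: fresh world w3, w2Rw3]
16. p and not q, w3   [and-rule on 15]
17. p, w3   [and-rule on 15]
18. not q, w3   [and-rule on 16]
Accessibility: w0Rw0, w0Rw1, w0Rw2, w1Rw1, w2Rw2, w2Rw3, w3Rw3
Complete open branch: countermodel on a T-frame, so not valid in T, nor in K (the same frame is also a K-frame).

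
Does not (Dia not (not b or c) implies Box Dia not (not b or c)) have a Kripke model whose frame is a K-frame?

1. not (Dia not (not b or c) implies Box Dia not (not b or c)), 0
2. Dia not (not b or c), 0
3. not Box Dia not (not b or c), 0
4. not (not b or c), 1
5. b, 1
6. not c, 1
7. not Dia not (not b or c), 2
Accessibility: 0R1, 0R2

Satisfiable (open branch found)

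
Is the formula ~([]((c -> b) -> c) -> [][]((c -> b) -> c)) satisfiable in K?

Satisfiable (open branch found)

1. ~([]((c -> b) -> c) -> [][]((c -> b) -> c)), 0
2. []((c -> b) -> c), 0
3. ~[][]((c -> b) -> c), 0
4. ~[]((c -> b) -> c), 1
5. (c -> b) -> c, 1
6. c, 1
7. ~((c -> b) -> c), 2
8. c -> b, 2
9. ~c, 2
10. b, 2
Accessibility: 0R1, 1R2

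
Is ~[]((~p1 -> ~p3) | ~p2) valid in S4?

Tableau for the negation []((~p1 -> ~p3) | ~p2):
1. []((~p1 -> ~p3) | ~p2), u
2. (~p1 -> ~p3) | ~p2, u
3. ~p2, u
Accessibility: uRu
The negation has an open branch (countermodel exists).

No, not valid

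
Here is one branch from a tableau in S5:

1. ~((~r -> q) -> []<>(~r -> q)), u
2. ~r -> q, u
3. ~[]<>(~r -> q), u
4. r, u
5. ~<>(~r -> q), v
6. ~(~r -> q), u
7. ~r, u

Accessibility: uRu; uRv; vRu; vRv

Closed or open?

Both r and ~r appear at u.

Closed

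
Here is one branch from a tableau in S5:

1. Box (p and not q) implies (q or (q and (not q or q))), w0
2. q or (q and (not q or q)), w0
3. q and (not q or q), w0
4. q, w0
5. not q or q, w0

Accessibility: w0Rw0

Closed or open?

Open

There is no literal clash: for every atom and world, at most one sign appears.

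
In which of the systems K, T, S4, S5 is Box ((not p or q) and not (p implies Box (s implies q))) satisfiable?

T-tableau for the formula:
1. Box ((not p or q) and not (p implies Box (s implies q))), u
2. (not p or q) and not (p implies Box (s implies q)), u
3. not p or q, u
4. not (p implies Box (s implies q)), u
5. p, u
6. not Box (s implies q), u
7. q, u
8. not (s implies q), v
9. s, v
10. not q, v
11. (not p or q) and not (p implies Box (s implies q)), v
12. not p or q, v
13. not (p implies Box (s implies q)), v
14. p, v
15. not Box (s implies q), v
16. q, v
Accessibility: uRu, uRv, vRv
Branch closes: q and not q both at v.
Every branch closes (one shown): unsatisfiable in T, hence also in S4, S5 (every S4/S5-frame is a T-frame).
K-tableau for the formula:
1. Box ((not p or q) and not (p implies Box (s implies q))), u
Complete open branch: satisfiable in K.

K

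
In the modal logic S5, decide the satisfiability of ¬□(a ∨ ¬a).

1. ¬□(a ∨ ¬a), u
2. ¬(a ∨ ¬a), v
3. ¬a, v
4. a, v
Accessibility: uRu, uRv, vRu, vRv
Branch closes: a and ¬a both at v.
All branches of the tableau close; one closing branch shown above.

Unsatisfiable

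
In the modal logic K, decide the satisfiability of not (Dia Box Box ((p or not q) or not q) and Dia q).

Satisfiable (open branch found)

1. not (Dia Box Box ((p or not q) or not q) and Dia q), 0
2. not Dia q, 0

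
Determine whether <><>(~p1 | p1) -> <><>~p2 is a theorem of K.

Tableau for the negation ~(<><>(~p1 | p1) -> <><>~p2):
1. ~(<><>(~p1 | p1) -> <><>~p2), 0
2. <><>(~p1 | p1), 0   [~->-rule on 1]
3. ~<><>~p2, 0   [~->-rule on 1]
4. <>(~p1 | p1), 1   [<>-rule on 2: fresh world 1, 0R1]
5. ~<>~p2, 1   [~<>-rule on 3 via 0R1]
6. ~p1 | p1, 2   [<>-rule on 4: fresh world 2, 1R2]
7. p2, 2   [~<>-rule on 5 via 1R2]
8. p1, 2   [|-rule on 6 (branches; this branch)]
Accessibility: 0R1, 1R2
The negation has an open branch (countermodel exists).

Invalid (countermodel exists)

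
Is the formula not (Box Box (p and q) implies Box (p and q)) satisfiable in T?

1. not (Box Box (p and q) implies Box (p and q)), u
2. Box Box (p and q), u
3. not Box (p and q), u
4. Box (p and q), u
5. p and q, u
6. p, u
7. q, u
8. not (p and q), v
9. Box (p and q), v
10. p and q, v
11. p, v
12. q, v
13. not q, v
Accessibility: uRu, uRv, vRv
Branch closes: q and not q both at v.
Every branch closes; the branch above is one of them.

Unsatisfiable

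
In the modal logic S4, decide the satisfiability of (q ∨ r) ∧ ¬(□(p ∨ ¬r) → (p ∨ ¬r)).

Unsatisfiable (every branch closes)

1. (q ∨ r) ∧ ¬(□(p ∨ ¬r) → (p ∨ ¬r)), w0
2. q ∨ r, w0
3. ¬(□(p ∨ ¬r) → (p ∨ ¬r)), w0
4. □(p ∨ ¬r), w0
5. ¬(p ∨ ¬r), w0
6. ¬p, w0
7. r, w0
8. p ∨ ¬r, w0
9. ¬r, w0
Accessibility: w0Rw0
Branch closes: r and ¬r both at w0.
Every branch closes; the branch above is one of them.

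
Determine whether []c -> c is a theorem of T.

Valid in T

Tableau for the negation ~([]c -> c):
1. ~([]c -> c), u
2. []c, u
3. ~c, u
4. c, u
Accessibility: uRu
Branch closes: c and ~c both at u.
All branches of the negation close; one closing branch shown above.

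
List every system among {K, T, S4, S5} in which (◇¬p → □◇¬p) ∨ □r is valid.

S5-tableau for the negation ¬((◇¬p → □◇¬p) ∨ □r):
1. ¬((◇¬p → □◇¬p) ∨ □r), 0
2. ¬(◇¬p → □◇¬p), 0
3. ¬□r, 0
4. ◇¬p, 0
5. ¬□◇¬p, 0
6. ¬r, 1
7. ¬p, 2
8. ¬◇¬p, 3
9. p, 0
10. p, 1
11. p, 2
Accessibility: 0R0, 0R1, 0R2, 0R3, 1R0, 1R1, 1R2, 1R3, 2R0, 2R1, 2R2, 2R3, 3R0, 3R1, 3R2, 3R3
Branch closes: p and ¬p both at 2.
Every branch closes (one shown): valid in S5.
S4-tableau for the negation ¬((◇¬p → □◇¬p) ∨ □r):
1. ¬((◇¬p → □◇¬p) ∨ □r), 0
2. ¬(◇¬p → □◇¬p), 0
3. ¬□r, 0
4. ◇¬p, 0
5. ¬□◇¬p, 0
6. ¬r, 1
7. ¬p, 2
8. ¬◇¬p, 3
9. p, 3
Accessibility: 0R0, 0R1, 0R2, 0R3, 1R1, 2R2, 3R3
Complete open branch: countermodel on an S4-frame, so not valid in S4, nor in K, T (the same frame is also a K-frame and a T-frame).

S5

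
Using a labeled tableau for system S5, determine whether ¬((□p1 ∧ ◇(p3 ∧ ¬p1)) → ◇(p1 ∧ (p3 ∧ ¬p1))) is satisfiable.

Unsatisfiable

1. ¬((□p1 ∧ ◇(p3 ∧ ¬p1)) → ◇(p1 ∧ (p3 ∧ ¬p1))), 0
2. □p1 ∧ ◇(p3 ∧ ¬p1), 0
3. ¬◇(p1 ∧ (p3 ∧ ¬p1)), 0
4. □p1, 0
5. ◇(p3 ∧ ¬p1), 0
6. ¬(p1 ∧ (p3 ∧ ¬p1)), 0
7. p1, 0
8. ¬(p3 ∧ ¬p1), 0
9. p3 ∧ ¬p1, 1
10. p3, 1
11. ¬p1, 1
12. ¬(p1 ∧ (p3 ∧ ¬p1)), 1
13. p1, 1
Accessibility: 0R0, 0R1, 1R0, 1R1
Branch closes: p1 and ¬p1 both at 1.
Every branch closes; the branch above is one of them.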